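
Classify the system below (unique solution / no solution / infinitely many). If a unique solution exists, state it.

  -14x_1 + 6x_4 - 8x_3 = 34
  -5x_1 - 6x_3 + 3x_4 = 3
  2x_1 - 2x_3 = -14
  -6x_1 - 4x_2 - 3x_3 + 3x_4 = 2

infinitely many solutions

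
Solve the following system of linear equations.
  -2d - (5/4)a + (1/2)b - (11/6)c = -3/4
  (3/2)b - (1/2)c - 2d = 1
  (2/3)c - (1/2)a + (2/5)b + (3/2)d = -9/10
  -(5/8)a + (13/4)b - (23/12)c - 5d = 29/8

no solution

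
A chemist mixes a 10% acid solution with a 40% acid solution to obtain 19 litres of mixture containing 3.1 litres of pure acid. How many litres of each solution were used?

litres of solution A: 15, litres of solution B: 4

Let a = litres of solution A, b = litres of solution B.
  a + b = 19
  (2/5)b + (1/10)a = 31/10
From equation 1: a = 19 − b.
Substitute into equation 2 and solve: b = 4.
Then a = 15.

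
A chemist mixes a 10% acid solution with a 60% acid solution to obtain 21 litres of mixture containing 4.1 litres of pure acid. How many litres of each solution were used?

Let a = litres of solution A, b = litres of solution B.
  b + a = 21
  (1/10)a + (3/5)b = 41/10
Row-reduce the augmented matrix:
R2 ← R2 − 1/10·R1.
R2 ← R2 / (1/2).
R1 ← R1 − 1·R2.
Reading off the reduced rows gives a = 17, b = 4.

litres of solution A: 17, litres of solution B: 4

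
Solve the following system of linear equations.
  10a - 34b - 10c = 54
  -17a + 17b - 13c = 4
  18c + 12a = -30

Row-reduce:
R1 ← R1 / (10).
R2 ← R2 + 17·R1.
R3 ← R3 − 12·R1.
R2 ← R2 / (-204/5).
R1 ← R1 + 17/5·R2.
R3 ← R3 − 204/5·R2.
Row 3 reduces to 0 = 1, a contradiction. The system is inconsistent.

no solution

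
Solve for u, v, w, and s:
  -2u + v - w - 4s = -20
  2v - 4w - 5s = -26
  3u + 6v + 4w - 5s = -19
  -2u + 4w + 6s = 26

u = 1, v = -1, w = 1, s = 4

Row-reduce the augmented matrix:
R1 ← R1 / (-2).
R3 ← R3 − 3·R1.
R4 ← R4 + 2·R1.
R2 ← R2 / (2).
R1 ← R1 + 1/2·R2.
R3 ← R3 − 15/2·R2.
R4 ← R4 + 1·R2.
R3 ← R3 / (35/2).
R1 ← R1 + 1/2·R3.
R2 ← R2 + 2·R3.
R4 ← R4 − 3·R3.
R4 ← R4 / (216/35).
R1 ← R1 − 34/35·R4.
R2 ← R2 + 113/70·R4.
R3 ← R3 − 31/70·R4.
Reading off the reduced rows gives u = 1, v = -1, w = 1, s = 4.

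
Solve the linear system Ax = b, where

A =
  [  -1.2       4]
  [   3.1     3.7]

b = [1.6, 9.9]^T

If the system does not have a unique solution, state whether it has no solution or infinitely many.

Row-reduce the augmented matrix:
R1 ← R1 / (-6/5).
R2 ← R2 − 31/10·R1.
R2 ← R2 / (421/30).
R1 ← R1 + 10/3·R2.
Reading off the reduced rows gives x_1 = 2, x_2 = 1.

x_1 = 2, x_2 = 1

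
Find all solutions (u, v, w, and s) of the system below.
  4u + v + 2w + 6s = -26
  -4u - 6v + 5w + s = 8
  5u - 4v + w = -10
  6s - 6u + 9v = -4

Row-reduce:
R1 ← R1 / (4).
R2 ← R2 + 4·R1.
R3 ← R3 − 5·R1.
R4 ← R4 + 6·R1.
R2 ← R2 / (-5).
R1 ← R1 − 1/4·R2.
R3 ← R3 + 21/4·R2.
R4 ← R4 − 21/2·R2.
R3 ← R3 / (-177/20).
R1 ← R1 − 17/20·R3.
R2 ← R2 + 7/5·R3.
R4 ← R4 − 177/10·R3.
Row 4 reduces to 0 = 2, a contradiction. The system is inconsistent.

no solution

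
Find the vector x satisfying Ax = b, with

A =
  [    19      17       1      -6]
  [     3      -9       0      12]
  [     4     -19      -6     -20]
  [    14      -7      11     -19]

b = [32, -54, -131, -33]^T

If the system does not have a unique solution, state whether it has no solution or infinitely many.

x_1 = -3, x_2 = 5, x_3 = 4, x_4 = 0

Row-reduce the augmented matrix:
R1 ← R1 / (19).
R2 ← R2 − 3·R1.
R3 ← R3 − 4·R1.
R4 ← R4 − 14·R1.
R2 ← R2 / (-222/19).
R1 ← R1 − 17/19·R2.
R3 ← R3 + 429/19·R2.
R4 ← R4 + 371/19·R2.
R3 ← R3 / (-437/74).
R1 ← R1 − 3/74·R3.
R2 ← R2 − 1/74·R3.
R4 ← R4 − 779/74·R3.
R4 ← R4 / (-2627/23).
R1 ← R1 − 164/437·R4.
R2 ← R2 + 528/437·R4.
R3 ← R3 − 3238/437·R4.
Reading off the reduced rows gives x_1 = -3, x_2 = 5, x_3 = 4, x_4 = 0.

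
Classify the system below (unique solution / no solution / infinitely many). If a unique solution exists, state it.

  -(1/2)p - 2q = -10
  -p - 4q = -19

Row-reduce:
R1 ← R1 / (-1/2).
R2 ← R2 + 1·R1.
Row 2 reduces to 0 = 1, a contradiction. The system is inconsistent.

no solution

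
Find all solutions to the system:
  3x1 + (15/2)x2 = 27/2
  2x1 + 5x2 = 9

Row-reduce:
R1 ← R1 / (3).
R2 ← R2 − 2·R1.
Rank is 1 with 2 unknowns, leaving x2 free.

infinitely many solutions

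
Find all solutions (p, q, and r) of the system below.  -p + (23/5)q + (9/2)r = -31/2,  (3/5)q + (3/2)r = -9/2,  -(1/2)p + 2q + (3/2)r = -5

no solution

Row-reduce:
R1 ← R1 / (-1).
R3 ← R3 + 1/2·R1.
R2 ← R2 / (3/5).
R1 ← R1 + 23/5·R2.
R3 ← R3 + 3/10·R2.
Row 3 reduces to 0 = 1/2, a contradiction. The system is inconsistent.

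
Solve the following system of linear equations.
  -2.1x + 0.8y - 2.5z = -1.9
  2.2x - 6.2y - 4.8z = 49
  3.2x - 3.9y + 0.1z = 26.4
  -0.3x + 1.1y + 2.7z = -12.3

Row-reduce the augmented matrix:
R1 ← R1 / (-21/10).
R2 ← R2 − 11/5·R1.
R3 ← R3 − 16/5·R1.
R4 ← R4 + 3/10·R1.
R2 ← R2 / (-563/105).
R1 ← R1 + 8/21·R2.
R3 ← R3 + 563/210·R2.
R4 ← R4 − 69/70·R2.
Swap R3 and R4.
R3 ← R3 / (9533/5630).
R1 ← R1 − 967/563·R3.
R2 ← R2 − 779/563·R3.
R4 reduces to 0 = 0, so the extra equation is consistent.
Reading off the reduced rows gives x = 1, y = -6, z = -2.

x = 1, y = -6, z = -2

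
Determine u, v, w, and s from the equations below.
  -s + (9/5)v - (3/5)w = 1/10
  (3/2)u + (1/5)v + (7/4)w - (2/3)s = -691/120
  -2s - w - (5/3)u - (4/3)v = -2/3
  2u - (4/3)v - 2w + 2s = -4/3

u = -5/2, v = 1, w = -1/2, s = 2

Row-reduce the augmented matrix:
Swap R1 and R2.
R1 ← R1 / (3/2).
R3 ← R3 + 5/3·R1.
R4 ← R4 − 2·R1.
R2 ← R2 / (9/5).
R1 ← R1 − 2/15·R2.
R3 ← R3 + 10/9·R2.
R4 ← R4 + 8/5·R2.
R3 ← R3 / (31/54).
R1 ← R1 − 109/90·R3.
R2 ← R2 + 1/3·R3.
R4 ← R4 + 73/15·R3.
R4 ← R4 / (-36922/1395).
R1 ← R1 − 3122/465·R4.
R2 ← R2 + 233/93·R4.
R3 ← R3 + 544/93·R4.
Reading off the reduced rows gives u = -5/2, v = 1, w = -1/2, s = 2.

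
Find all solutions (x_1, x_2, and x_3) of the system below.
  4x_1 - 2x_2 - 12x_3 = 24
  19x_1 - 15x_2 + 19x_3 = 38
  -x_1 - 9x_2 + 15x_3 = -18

x_1 = 3, x_2 = 0, x_3 = -1

Row-reduce the augmented matrix:
R1 ← R1 / (4).
R2 ← R2 − 19·R1.
R3 ← R3 + 1·R1.
R2 ← R2 / (-11/2).
R1 ← R1 + 1/2·R2.
R3 ← R3 + 19/2·R2.
R3 ← R3 / (-1312/11).
R1 ← R1 + 109/11·R3.
R2 ← R2 + 152/11·R3.
Reading off the reduced rows gives x_1 = 3, x_2 = 0, x_3 = -1.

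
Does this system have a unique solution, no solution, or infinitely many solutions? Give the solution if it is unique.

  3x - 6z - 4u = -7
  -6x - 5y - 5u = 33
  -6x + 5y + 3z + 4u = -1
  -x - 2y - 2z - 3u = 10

Row-reduce the augmented matrix:
R1 ← R1 / (3).
R2 ← R2 + 6·R1.
R3 ← R3 + 6·R1.
R4 ← R4 + 1·R1.
R2 ← R2 / (-5).
R3 ← R3 − 5·R2.
R4 ← R4 + 2·R2.
R3 ← R3 / (-21).
R1 ← R1 + 2·R3.
R2 ← R2 − 12/5·R3.
R4 ← R4 − 4/5·R3.
R4 ← R4 / (23/105).
R1 ← R1 − 2/7·R4.
R2 ← R2 − 23/35·R4.
R3 ← R3 − 17/21·R4.
Reading off the reduced rows gives x = -3, y = -4, z = -1, u = 1.

x = -3, y = -4, z = -1, u = 1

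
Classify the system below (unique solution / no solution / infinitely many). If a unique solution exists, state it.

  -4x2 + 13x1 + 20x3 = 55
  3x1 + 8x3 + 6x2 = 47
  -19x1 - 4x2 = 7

Row-reduce the augmented matrix:
R1 ← R1 / (13).
R2 ← R2 − 3·R1.
R3 ← R3 + 19·R1.
R2 ← R2 / (90/13).
R1 ← R1 + 4/13·R2.
R3 ← R3 + 128/13·R2.
R3 ← R3 / (1532/45).
R1 ← R1 − 76/45·R3.
R2 ← R2 − 22/45·R3.
Reading off the reduced rows gives x1 = -1, x2 = 3, x3 = 4.

x1 = -1, x2 = 3, x3 = 4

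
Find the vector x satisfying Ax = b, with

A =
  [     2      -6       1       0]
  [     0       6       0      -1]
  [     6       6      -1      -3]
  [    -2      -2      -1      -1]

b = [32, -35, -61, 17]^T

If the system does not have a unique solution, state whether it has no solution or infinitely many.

x_1 = -4, x_2 = -6, x_3 = 4, x_4 = -1

Row-reduce the augmented matrix:
R1 ← R1 / (2).
R3 ← R3 − 6·R1.
R4 ← R4 + 2·R1.
R2 ← R2 / (6).
R1 ← R1 + 3·R2.
R3 ← R3 − 24·R2.
R4 ← R4 + 8·R2.
R3 ← R3 / (-4).
R1 ← R1 − 1/2·R3.
R4 ← R4 / (-7/3).
R1 ← R1 + 3/8·R4.
R2 ← R2 + 1/6·R4.
R3 ← R3 + 1/4·R4.
Reading off the reduced rows gives x_1 = -4, x_2 = -6, x_3 = 4, x_4 = -1.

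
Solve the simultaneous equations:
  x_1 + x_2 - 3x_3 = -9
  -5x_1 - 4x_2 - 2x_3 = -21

Row-reduce:
R2 ← R2 + 5·R1.
R1 ← R1 − 1·R2.
Rank is 2 with 3 unknowns, leaving x_3 free.

infinitely many solutions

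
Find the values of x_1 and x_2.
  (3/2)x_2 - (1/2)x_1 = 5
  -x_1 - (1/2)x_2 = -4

x_1 = 2, x_2 = 4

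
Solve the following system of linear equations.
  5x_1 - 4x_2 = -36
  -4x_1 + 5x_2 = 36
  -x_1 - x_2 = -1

no solution

Row-reduce:
R1 ← R1 / (5).
R2 ← R2 + 4·R1.
R3 ← R3 + 1·R1.
R2 ← R2 / (9/5).
R1 ← R1 + 4/5·R2.
R3 ← R3 + 9/5·R2.
Row 3 reduces to 0 = -1, a contradiction. The system is inconsistent.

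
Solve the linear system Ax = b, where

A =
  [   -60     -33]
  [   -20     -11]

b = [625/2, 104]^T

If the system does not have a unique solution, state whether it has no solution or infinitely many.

no solution

Row-reduce:
R1 ← R1 / (-60).
R2 ← R2 + 20·R1.
Row 2 reduces to 0 = -1/6, a contradiction. The system is inconsistent.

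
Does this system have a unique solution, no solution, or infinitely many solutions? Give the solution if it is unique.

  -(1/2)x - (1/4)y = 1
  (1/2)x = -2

x = -4, y = 4

Row-reduce the augmented matrix:
R1 ← R1 / (-1/2).
R2 ← R2 − 1/2·R1.
R2 ← R2 / (-1/4).
R1 ← R1 − 1/2·R2.
Reading off the reduced rows gives x = -4, y = 4.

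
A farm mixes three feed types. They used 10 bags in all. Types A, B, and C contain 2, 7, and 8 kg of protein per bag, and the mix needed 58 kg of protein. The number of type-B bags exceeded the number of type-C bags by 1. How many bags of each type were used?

type-A bags: 3, type-B bags: 4, type-C bags: 3

Let a = type-A bags, b = type-B bags, c = type-C bags.
  a + b + c = 10
  2a + 7b + 8c = 58
  b - c = 1
Row-reduce the augmented matrix:
R2 ← R2 − 2·R1.
R2 ← R2 / (5).
R1 ← R1 − 1·R2.
R3 ← R3 − 1·R2.
R3 ← R3 / (-11/5).
R1 ← R1 + 1/5·R3.
R2 ← R2 − 6/5·R3.
Reading off the reduced rows gives a = 3, b = 4, c = 3.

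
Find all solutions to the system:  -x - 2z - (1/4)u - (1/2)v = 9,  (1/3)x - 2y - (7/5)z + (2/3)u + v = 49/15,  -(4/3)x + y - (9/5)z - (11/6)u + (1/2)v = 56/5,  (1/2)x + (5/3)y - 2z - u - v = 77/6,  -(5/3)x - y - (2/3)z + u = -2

Row-reduce the augmented matrix:
R1 ← R1 / (-1).
R2 ← R2 − 1/3·R1.
R3 ← R3 + 4/3·R1.
R4 ← R4 − 1/2·R1.
R5 ← R5 + 5/3·R1.
R2 ← R2 / (-2).
R3 ← R3 − 1·R2.
R4 ← R4 − 5/3·R2.
R5 ← R5 + 1·R2.
R3 ← R3 / (-1/6).
R1 ← R1 − 2·R3.
R2 ← R2 − 31/30·R3.
R4 ← R4 + 85/18·R3.
R5 ← R5 − 37/10·R3.
R4 ← R4 / (2419/72).
R1 ← R1 + 57/4·R4.
R2 ← R2 + 467/60·R4.
R3 ← R3 − 29/4·R4.
R5 ← R5 + 257/10·R4.
R5 ← R5 / (59903/72570).
R1 ← R1 − 573/2419·R5.
R2 ← R2 + 27129/24190·R5.
R3 ← R3 − 727/2419·R5.
R4 ← R4 + 3270/2419·R5.
Reading off the reduced rows gives x = 1, y = -1, z = -4, u = -4, v = -2.

x = 1, y = -1, z = -4, u = -4, v = -2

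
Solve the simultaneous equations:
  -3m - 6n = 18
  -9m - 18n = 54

infinitely many solutions

Row-reduce:
R1 ← R1 / (-3).
R2 ← R2 + 9·R1.
Rank is 1 with 2 unknowns, leaving n free.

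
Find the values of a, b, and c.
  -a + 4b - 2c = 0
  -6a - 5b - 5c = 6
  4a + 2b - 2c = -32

a = -6, b = 1, c = 5

Row-reduce the augmented matrix:
R1 ← R1 / (-1).
R2 ← R2 + 6·R1.
R3 ← R3 − 4·R1.
R2 ← R2 / (-29).
R1 ← R1 + 4·R2.
R3 ← R3 − 18·R2.
R3 ← R3 / (-164/29).
R1 ← R1 − 30/29·R3.
R2 ← R2 + 7/29·R3.
Reading off the reduced rows gives a = -6, b = 1, c = 5.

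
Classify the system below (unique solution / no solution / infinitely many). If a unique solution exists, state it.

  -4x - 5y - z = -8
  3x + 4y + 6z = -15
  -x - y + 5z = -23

infinitely many solutions

Row-reduce:
R1 ← R1 / (-4).
R2 ← R2 − 3·R1.
R3 ← R3 + 1·R1.
R2 ← R2 / (1/4).
R1 ← R1 − 5/4·R2.
R3 ← R3 − 1/4·R2.
Rank is 2 with 3 unknowns, leaving z free.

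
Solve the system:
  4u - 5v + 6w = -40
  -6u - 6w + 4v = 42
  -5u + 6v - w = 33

u = -5/2, v = 3, w = -5/2

Row-reduce the augmented matrix:
R1 ← R1 / (4).
R2 ← R2 + 6·R1.
R3 ← R3 + 5·R1.
R2 ← R2 / (-7/2).
R1 ← R1 + 5/4·R2.
R3 ← R3 + 1/4·R2.
R3 ← R3 / (44/7).
R1 ← R1 − 3/7·R3.
R2 ← R2 + 6/7·R3.
Reading off the reduced rows gives u = -5/2, v = 3, w = -5/2.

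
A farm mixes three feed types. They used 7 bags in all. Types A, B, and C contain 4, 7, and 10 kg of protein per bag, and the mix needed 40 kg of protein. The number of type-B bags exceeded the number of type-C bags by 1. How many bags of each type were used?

type-A bags: 4, type-B bags: 2, type-C bags: 1

Let a = type-A bags, b = type-B bags, c = type-C bags.
  a + b + c = 7
  4a + 7b + 10c = 40
  b - c = 1
Row-reduce the augmented matrix:
R2 ← R2 − 4·R1.
R2 ← R2 / (3).
R1 ← R1 − 1·R2.
R3 ← R3 − 1·R2.
R3 ← R3 / (-3).
R1 ← R1 + 1·R3.
R2 ← R2 − 2·R3.
Reading off the reduced rows gives a = 4, b = 2, c = 1.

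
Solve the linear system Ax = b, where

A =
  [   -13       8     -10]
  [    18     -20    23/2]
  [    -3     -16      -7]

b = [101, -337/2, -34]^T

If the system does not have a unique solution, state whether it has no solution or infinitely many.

Row-reduce:
R1 ← R1 / (-13).
R2 ← R2 − 18·R1.
R3 ← R3 + 3·R1.
R2 ← R2 / (-116/13).
R1 ← R1 + 8/13·R2.
R3 ← R3 + 232/13·R2.
Rank is 2 with 3 unknowns, leaving x_3 free.

infinitely many solutions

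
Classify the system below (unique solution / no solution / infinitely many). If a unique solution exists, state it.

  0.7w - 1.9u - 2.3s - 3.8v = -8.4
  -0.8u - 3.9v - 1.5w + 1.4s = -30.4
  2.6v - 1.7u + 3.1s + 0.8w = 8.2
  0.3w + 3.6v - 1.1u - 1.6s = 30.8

Row-reduce the augmented matrix:
R1 ← R1 / (-19/10).
R2 ← R2 + 4/5·R1.
R3 ← R3 + 17/10·R1.
R4 ← R4 + 11/10·R1.
R2 ← R2 / (-23/10).
R1 ← R1 − 2·R2.
R3 ← R3 − 6·R2.
R4 ← R4 − 29/5·R2.
R3 ← R3 / (-19701/4370).
R1 ← R1 + 843/437·R3.
R2 ← R2 − 341/437·R3.
R4 ← R4 + 10119/2185·R3.
R4 ← R4 / (-390163/65670).
R1 ← R1 + 10381/6567·R4.
R2 ← R2 − 1670/1791·R4.
R3 ← R3 + 49540/19701·R4.
Reading off the reduced rows gives u = -2, v = 6, w = 2, s = -4.

u = -2, v = 6, w = 2, s = -4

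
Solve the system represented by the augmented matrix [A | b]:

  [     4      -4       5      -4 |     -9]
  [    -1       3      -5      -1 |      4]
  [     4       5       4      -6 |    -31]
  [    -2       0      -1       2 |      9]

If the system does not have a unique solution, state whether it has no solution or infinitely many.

Row-reduce the augmented matrix:
R1 ← R1 / (4).
R2 ← R2 + 1·R1.
R3 ← R3 − 4·R1.
R4 ← R4 + 2·R1.
R2 ← R2 / (2).
R1 ← R1 + 1·R2.
R3 ← R3 − 9·R2.
R4 ← R4 + 2·R2.
R3 ← R3 / (127/8).
R1 ← R1 + 5/8·R3.
R2 ← R2 + 15/8·R3.
R4 ← R4 + 9/4·R3.
R4 ← R4 / (-128/127).
R1 ← R1 + 219/127·R4.
R2 ← R2 + 22/127·R4.
R3 ← R3 − 56/127·R4.
Reading off the reduced rows gives x_1 = -6, x_2 = -3, x_3 = -1, x_4 = -2.

x_1 = -6, x_2 = -3, x_3 = -1, x_4 = -2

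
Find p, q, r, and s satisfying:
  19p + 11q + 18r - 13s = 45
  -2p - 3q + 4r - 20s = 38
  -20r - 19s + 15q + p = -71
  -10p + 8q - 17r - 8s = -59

p = 0, q = -2, r = 3, s = -1

Row-reduce the augmented matrix:
R1 ← R1 / (19).
R2 ← R2 + 2·R1.
R3 ← R3 − 1·R1.
R4 ← R4 + 10·R1.
R2 ← R2 / (-35/19).
R1 ← R1 − 11/19·R2.
R3 ← R3 − 274/19·R2.
R4 ← R4 − 262/19·R2.
R3 ← R3 / (126/5).
R1 ← R1 − 14/5·R3.
R2 ← R2 + 16/5·R3.
R4 ← R4 − 183/5·R3.
R4 ← R4 / (1990/21).
R1 ← R1 − 119/9·R4.
R2 ← R2 + 754/63·R4.
R3 ← R3 + 464/63·R4.
Reading off the reduced rows gives p = 0, q = -2, r = 3, s = -1.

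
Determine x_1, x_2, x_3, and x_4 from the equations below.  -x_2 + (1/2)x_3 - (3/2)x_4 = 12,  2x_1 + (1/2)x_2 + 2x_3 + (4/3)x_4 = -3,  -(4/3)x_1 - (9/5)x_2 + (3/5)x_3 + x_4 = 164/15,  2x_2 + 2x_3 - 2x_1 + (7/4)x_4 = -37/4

Row-reduce the augmented matrix:
Swap R1 and R2.
R1 ← R1 / (2).
R3 ← R3 + 4/3·R1.
R4 ← R4 + 2·R1.
R2 ← R2 / (-1).
R1 ← R1 − 1/4·R2.
R3 ← R3 + 22/15·R2.
R4 ← R4 − 5/2·R2.
R3 ← R3 / (6/5).
R1 ← R1 − 9/8·R3.
R2 ← R2 + 1/2·R3.
R4 ← R4 − 21/4·R3.
R4 ← R4 / (-167/9).
R1 ← R1 + 85/24·R4.
R2 ← R2 − 173/54·R4.
R3 ← R3 − 92/27·R4.
Reading off the reduced rows gives x_1 = -1, x_2 = -6, x_3 = 3, x_4 = -3.

x_1 = -1, x_2 = -6, x_3 = 3, x_4 = -3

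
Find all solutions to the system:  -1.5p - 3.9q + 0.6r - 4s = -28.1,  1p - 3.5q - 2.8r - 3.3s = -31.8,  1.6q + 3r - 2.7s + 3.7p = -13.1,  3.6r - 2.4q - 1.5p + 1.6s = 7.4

p = -2, q = 3, r = 1, s = 5

Row-reduce the augmented matrix:
R1 ← R1 / (-3/2).
R2 ← R2 − 1·R1.
R3 ← R3 − 37/10·R1.
R4 ← R4 + 3/2·R1.
R2 ← R2 / (-61/10).
R1 ← R1 − 13/5·R2.
R3 ← R3 + 401/50·R2.
R4 ← R4 − 3/2·R2.
R3 ← R3 / (11644/1525).
R1 ← R1 + 434/305·R3.
R2 ← R2 − 24/61·R3.
R4 ← R4 − 147/61·R3.
R4 ← R4 / (327377/58220).
R1 ← R1 + 13213/17466·R4.
R2 ← R2 − 10667/8733·R4.
R3 ← R3 + 7201/11644·R4.
Reading off the reduced rows gives p = -2, q = 3, r = 1, s = 5.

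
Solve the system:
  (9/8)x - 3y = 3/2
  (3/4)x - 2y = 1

Row-reduce:
R1 ← R1 / (9/8).
R2 ← R2 − 3/4·R1.
Rank is 1 with 2 unknowns, leaving y free.

infinitely many solutions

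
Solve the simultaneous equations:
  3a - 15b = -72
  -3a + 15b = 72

infinitely many solutions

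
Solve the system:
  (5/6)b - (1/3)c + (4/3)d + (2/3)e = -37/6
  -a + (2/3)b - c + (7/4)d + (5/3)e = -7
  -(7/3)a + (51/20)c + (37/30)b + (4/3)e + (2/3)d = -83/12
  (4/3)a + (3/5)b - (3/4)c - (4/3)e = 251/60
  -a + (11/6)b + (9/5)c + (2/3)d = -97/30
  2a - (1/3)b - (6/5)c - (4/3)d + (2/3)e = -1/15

Row-reduce:
Swap R1 and R2.
R1 ← R1 / (-1).
R3 ← R3 + 7/3·R1.
R4 ← R4 − 4/3·R1.
R5 ← R5 + 1·R1.
R6 ← R6 − 2·R1.
R2 ← R2 / (5/6).
R1 ← R1 + 2/3·R2.
R3 ← R3 + 29/90·R2.
R4 ← R4 − 67/45·R2.
R5 ← R5 − 7/6·R2.
R6 ← R6 − 1·R2.
R3 ← R3 / (4279/900).
R1 ← R1 − 11/15·R3.
R2 ← R2 + 2/5·R3.
R4 ← R4 + 1339/900·R3.
R5 ← R5 − 49/15·R3.
R6 ← R6 + 14/5·R3.
R4 ← R4 / (-245627/256740).
R1 ← R1 + 367/1556·R4.
R2 ← R2 − 5802/4279·R4.
R3 ← R3 + 2611/4279·R4.
R5 ← R5 + 245627/256740·R4.
R6 ← R6 + 146581/128370·R4.
Swap R5 and R6.
R5 ← R5 / (2259038/736881).
R1 ← R1 + 129482/245627·R5.
R2 ← R2 + 206500/245627·R5.
R3 ← R3 − 41280/245627·R5.
R4 ← R4 − 262196/245627·R5.
Row 6 reduces to 0 = -1/2, a contradiction. The system is inconsistent.

no solution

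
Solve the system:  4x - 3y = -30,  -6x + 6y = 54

x = -3, y = 6

Row-reduce the augmented matrix:
R1 ← R1 / (4).
R2 ← R2 + 6·R1.
R2 ← R2 / (3/2).
R1 ← R1 + 3/4·R2.
Reading off the reduced rows gives x = -3, y = 6.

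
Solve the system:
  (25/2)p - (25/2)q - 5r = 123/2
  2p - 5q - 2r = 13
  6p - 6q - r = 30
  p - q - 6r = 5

Row-reduce:
R1 ← R1 / (25/2).
R2 ← R2 − 2·R1.
R3 ← R3 − 6·R1.
R4 ← R4 − 1·R1.
R2 ← R2 / (-3).
R1 ← R1 + 1·R2.
R3 ← R3 / (7/5).
R2 ← R2 − 2/5·R3.
R4 ← R4 + 28/5·R3.
Row 4 reduces to 0 = 2, a contradiction. The system is inconsistent.

no solution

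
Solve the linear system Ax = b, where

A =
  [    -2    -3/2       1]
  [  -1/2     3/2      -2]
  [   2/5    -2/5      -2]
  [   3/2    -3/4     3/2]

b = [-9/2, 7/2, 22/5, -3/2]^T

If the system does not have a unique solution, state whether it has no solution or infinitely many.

no solution

Row-reduce:
R1 ← R1 / (-2).
R2 ← R2 + 1/2·R1.
R3 ← R3 − 2/5·R1.
R4 ← R4 − 3/2·R1.
R2 ← R2 / (15/8).
R1 ← R1 − 3/4·R2.
R3 ← R3 + 7/10·R2.
R4 ← R4 + 15/8·R2.
R3 ← R3 / (-66/25).
R1 ← R1 − 2/5·R3.
R2 ← R2 + 6/5·R3.
Row 4 reduces to 0 = -1/4, a contradiction. The system is inconsistent.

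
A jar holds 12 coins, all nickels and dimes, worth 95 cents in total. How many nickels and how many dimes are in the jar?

Let n = nickels, d = dimes.
  n + d = 12
  5n + 10d = 95
Row-reduce the augmented matrix:
R2 ← R2 − 5·R1.
R2 ← R2 / (5).
R1 ← R1 − 1·R2.
Reading off the reduced rows gives n = 5, d = 7.

nickels: 5, dimes: 7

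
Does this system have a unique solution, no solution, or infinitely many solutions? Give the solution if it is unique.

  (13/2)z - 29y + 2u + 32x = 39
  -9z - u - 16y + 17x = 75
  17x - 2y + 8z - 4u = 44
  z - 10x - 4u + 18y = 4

Row-reduce:
R1 ← R1 / (32).
R2 ← R2 − 17·R1.
R3 ← R3 − 17·R1.
R4 ← R4 + 10·R1.
R2 ← R2 / (-19/32).
R1 ← R1 + 29/32·R2.
R3 ← R3 − 429/32·R2.
R4 ← R4 − 143/16·R2.
R3 ← R3 / (-5256/19).
R1 ← R1 − 365/19·R3.
R2 ← R2 − 797/38·R3.
R4 ← R4 + 3504/19·R3.
Row 4 reduces to 0 = 2/3, a contradiction. The system is inconsistent.

no solution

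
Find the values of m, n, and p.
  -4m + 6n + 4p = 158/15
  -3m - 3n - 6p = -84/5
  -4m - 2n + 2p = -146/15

Row-reduce the augmented matrix:
R1 ← R1 / (-4).
R2 ← R2 + 3·R1.
R3 ← R3 + 4·R1.
R2 ← R2 / (-15/2).
R1 ← R1 + 3/2·R2.
R3 ← R3 + 8·R2.
R3 ← R3 / (38/5).
R1 ← R1 − 4/5·R3.
R2 ← R2 − 6/5·R3.
Reading off the reduced rows gives m = 5/3, n = 7/3, p = 4/5.

m = 5/3, n = 7/3, p = 4/5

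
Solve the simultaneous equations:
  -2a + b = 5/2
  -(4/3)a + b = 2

Row-reduce the augmented matrix:
R1 ← R1 / (-2).
R2 ← R2 + 4/3·R1.
R2 ← R2 / (1/3).
R1 ← R1 + 1/2·R2.
Reading off the reduced rows gives a = -3/4, b = 1.

a = -3/4, b = 1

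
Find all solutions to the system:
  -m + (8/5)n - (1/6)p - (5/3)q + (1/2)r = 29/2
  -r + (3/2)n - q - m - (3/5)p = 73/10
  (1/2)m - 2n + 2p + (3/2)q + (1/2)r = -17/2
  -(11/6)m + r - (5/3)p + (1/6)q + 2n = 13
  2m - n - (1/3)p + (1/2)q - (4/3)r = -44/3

Row-reduce the augmented matrix:
R1 ← R1 / (-1).
R2 ← R2 + 1·R1.
R3 ← R3 − 1/2·R1.
R4 ← R4 + 11/6·R1.
R5 ← R5 − 2·R1.
R2 ← R2 / (-1/10).
R1 ← R1 + 8/5·R2.
R3 ← R3 + 6/5·R2.
R4 ← R4 + 14/15·R2.
R5 ← R5 − 11/5·R2.
R3 ← R3 / (427/60).
R1 ← R1 − 71/10·R3.
R2 ← R2 − 13/3·R3.
R4 ← R4 − 161/60·R3.
R5 ← R5 + 51/5·R3.
R4 ← R4 / (-43/183).
R1 ← R1 + 719/427·R4.
R2 ← R2 + 940/427·R4.
R3 ← R3 + 440/427·R4.
R5 ← R5 − 3389/2562·R4.
R5 ← R5 / (39761/1204).
R1 ← R1 + 27371/602·R5.
R2 ← R2 + 18700/301·R5.
R3 ← R3 + 8465/301·R5.
R4 ← R4 + 2567/86·R5.
Reading off the reduced rows gives m = -2, n = 5, p = 2, q = -2, r = 3.

m = -2, n = 5, p = 2, q = -2, r = 3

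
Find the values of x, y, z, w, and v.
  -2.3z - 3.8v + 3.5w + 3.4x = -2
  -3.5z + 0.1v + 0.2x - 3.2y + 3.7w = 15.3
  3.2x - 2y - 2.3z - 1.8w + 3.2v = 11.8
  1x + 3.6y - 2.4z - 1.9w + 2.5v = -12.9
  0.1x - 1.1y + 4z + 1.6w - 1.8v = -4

Row-reduce the augmented matrix:
R1 ← R1 / (17/5).
R2 ← R2 − 1/5·R1.
R3 ← R3 − 16/5·R1.
R4 ← R4 − 1·R1.
R5 ← R5 − 1/10·R1.
R2 ← R2 / (-16/5).
R3 ← R3 + 2·R2.
R4 ← R4 − 18/5·R2.
R5 ← R5 + 11/10·R2.
R3 ← R3 / (669/340).
R1 ← R1 + 23/34·R3.
R2 ← R2 − 143/136·R3.
R4 ← R4 + 1873/340·R3.
R5 ← R5 − 1421/272·R3.
R4 ← R4 / (-64808/3345).
R1 ← R1 + 3941/2676·R4.
R2 ← R2 − 14971/5352·R4.
R3 ← R3 + 4949/1338·R4.
R5 ← R5 − 210007/10704·R4.
R5 ← R5 / (35420587/10369280).
R1 ← R1 + 289917/518464·R5.
R2 ← R2 + 396077/1036928·R5.
R3 ← R3 + 241821/259232·R5.
R4 ← R4 + 149773/129616·R5.
Reading off the reduced rows gives x = -1, y = -5, z = -2, w = -2, v = -1.

x = -1, y = -5, z = -2, w = -2, v = -1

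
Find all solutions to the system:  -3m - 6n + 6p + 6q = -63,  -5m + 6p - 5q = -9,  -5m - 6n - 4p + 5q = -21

infinitely many solutions

Row-reduce:
R1 ← R1 / (-3).
R2 ← R2 + 5·R1.
R3 ← R3 + 5·R1.
R2 ← R2 / (10).
R1 ← R1 − 2·R2.
R3 ← R3 − 4·R2.
R3 ← R3 / (-62/5).
R1 ← R1 + 6/5·R3.
R2 ← R2 + 2/5·R3.
Rank is 3 with 4 unknowns, leaving q free.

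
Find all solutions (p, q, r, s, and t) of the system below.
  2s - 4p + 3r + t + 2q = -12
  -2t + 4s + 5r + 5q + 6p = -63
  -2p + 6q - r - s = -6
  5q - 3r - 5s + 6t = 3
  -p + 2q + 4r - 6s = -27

p = -3, q = -3, r = -6, s = 0, t = 0

Row-reduce the augmented matrix:
R1 ← R1 / (-4).
R2 ← R2 − 6·R1.
R3 ← R3 + 2·R1.
R5 ← R5 + 1·R1.
R2 ← R2 / (8).
R1 ← R1 + 1/2·R2.
R3 ← R3 − 5·R2.
R4 ← R4 − 5·R2.
R5 ← R5 − 3/2·R2.
R3 ← R3 / (-135/16).
R1 ← R1 + 5/32·R3.
R2 ← R2 − 19/16·R3.
R4 ← R4 + 143/16·R3.
R5 ← R5 − 47/32·R3.
R4 ← R4 / (-118/45).
R1 ← R1 − 1/18·R4.
R2 ← R2 + 1/45·R4.
R3 ← R3 − 34/45·R4.
R5 ← R5 + 803/90·R4.
R5 ← R5 / (-5273/236).
R1 ← R1 + 33/236·R5.
R2 ← R2 + 17/118·R5.
R3 ← R3 − 112/59·R5.
R4 ← R4 + 293/118·R5.
Reading off the reduced rows gives p = -3, q = -3, r = -6, s = 0, t = 0.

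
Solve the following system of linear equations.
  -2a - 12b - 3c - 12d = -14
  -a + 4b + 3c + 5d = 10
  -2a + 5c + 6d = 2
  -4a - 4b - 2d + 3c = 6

Row-reduce:
R1 ← R1 / (-2).
R2 ← R2 + 1·R1.
R3 ← R3 + 2·R1.
R4 ← R4 + 4·R1.
R2 ← R2 / (10).
R1 ← R1 − 6·R2.
R3 ← R3 − 12·R2.
R4 ← R4 − 20·R2.
R3 ← R3 / (13/5).
R1 ← R1 + 6/5·R3.
R2 ← R2 − 9/20·R3.
Rank is 3 with 4 unknowns, leaving d free.

infinitely many solutions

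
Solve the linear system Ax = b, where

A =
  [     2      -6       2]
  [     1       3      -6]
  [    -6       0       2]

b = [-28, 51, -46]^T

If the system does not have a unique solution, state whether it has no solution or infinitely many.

x_1 = 6, x_2 = 5, x_3 = -5

Row-reduce the augmented matrix:
R1 ← R1 / (2).
R2 ← R2 − 1·R1.
R3 ← R3 + 6·R1.
R2 ← R2 / (6).
R1 ← R1 + 3·R2.
R3 ← R3 + 18·R2.
R3 ← R3 / (-13).
R1 ← R1 + 5/2·R3.
R2 ← R2 + 7/6·R3.
Reading off the reduced rows gives x_1 = 6, x_2 = 5, x_3 = -5.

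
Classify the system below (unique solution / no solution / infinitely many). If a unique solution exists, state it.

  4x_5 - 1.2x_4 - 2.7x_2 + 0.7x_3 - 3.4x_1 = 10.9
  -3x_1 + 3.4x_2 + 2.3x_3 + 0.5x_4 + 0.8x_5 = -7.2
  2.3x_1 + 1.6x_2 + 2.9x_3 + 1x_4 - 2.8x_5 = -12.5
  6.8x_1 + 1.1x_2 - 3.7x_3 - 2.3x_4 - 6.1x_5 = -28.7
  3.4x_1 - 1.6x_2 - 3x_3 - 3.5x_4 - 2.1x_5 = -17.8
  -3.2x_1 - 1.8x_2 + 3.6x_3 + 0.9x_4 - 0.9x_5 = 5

x_1 = -1, x_2 = -3, x_3 = -2, x_4 = 6, x_5 = 2

Row-reduce the augmented matrix:
R1 ← R1 / (-17/5).
R2 ← R2 + 3·R1.
R3 ← R3 − 23/10·R1.
R4 ← R4 − 34/5·R1.
R5 ← R5 − 17/5·R1.
R6 ← R6 + 16/5·R1.
R2 ← R2 / (983/170).
R1 ← R1 − 27/34·R2.
R3 ← R3 + 77/340·R2.
R4 ← R4 + 43/10·R2.
R5 ← R5 + 43/10·R2.
R6 ← R6 − 63/85·R2.
R3 ← R3 / (67619/19660).
R1 ← R1 + 859/1966·R3.
R2 ← R2 − 286/983·R3.
R4 ← R4 + 10311/9830·R3.
R5 ← R5 + 10311/9830·R3.
R6 ← R6 − 13396/4915·R3.
R4 ← R4 / (-2342841/676190).
R1 ← R1 − 11531/67619·R4.
R2 ← R2 − 16803/67619·R4.
R3 ← R3 − 4901/67619·R4.
R5 ← R5 + 2342841/676190·R4.
R6 ← R6 − 1103581/676190·R4.
Swap R5 and R6.
R5 ← R5 / (-16577679/3904735).
R1 ← R1 + 653313/780947·R5.
R2 ← R2 + 366045/780947·R5.
R3 ← R3 + 48763/780947·R5.
R4 ← R4 − 43053/780947·R5.
R6 reduces to 0 = 0, so the extra equation is consistent.
Reading off the reduced rows gives x_1 = -1, x_2 = -3, x_3 = -2, x_4 = 6, x_5 = 2.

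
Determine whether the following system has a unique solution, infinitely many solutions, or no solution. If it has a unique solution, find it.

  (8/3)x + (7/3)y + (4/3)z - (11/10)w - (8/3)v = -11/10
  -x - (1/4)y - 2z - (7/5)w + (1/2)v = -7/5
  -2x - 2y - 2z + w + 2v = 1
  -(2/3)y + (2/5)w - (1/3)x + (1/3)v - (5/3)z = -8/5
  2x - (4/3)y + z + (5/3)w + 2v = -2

no solution

Row-reduce:
R1 ← R1 / (8/3).
R2 ← R2 + 1·R1.
R3 ← R3 + 2·R1.
R4 ← R4 + 1/3·R1.
R5 ← R5 − 2·R1.
R2 ← R2 / (5/8).
R1 ← R1 − 7/8·R2.
R3 ← R3 + 1/4·R2.
R4 ← R4 + 3/8·R2.
R5 ← R5 + 37/12·R2.
R3 ← R3 / (-8/5).
R1 ← R1 − 13/5·R3.
R2 ← R2 + 12/5·R3.
R4 ← R4 + 12/5·R3.
R5 ← R5 + 37/5·R3.
Swap R4 and R5.
R4 ← R4 / (-125/32).
R1 ← R1 − 197/160·R4.
R2 ← R2 + 83/40·R4.
R3 ← R3 − 11/32·R4.
Row 5 reduces to 0 = -2, a contradiction. The system is inconsistent.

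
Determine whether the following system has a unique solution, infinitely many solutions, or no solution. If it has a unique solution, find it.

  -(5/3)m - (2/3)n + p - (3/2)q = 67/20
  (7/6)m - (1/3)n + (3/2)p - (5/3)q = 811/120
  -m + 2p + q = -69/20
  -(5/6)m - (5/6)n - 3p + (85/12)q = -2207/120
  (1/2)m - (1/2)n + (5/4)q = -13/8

Row-reduce the augmented matrix:
R1 ← R1 / (-5/3).
R2 ← R2 − 7/6·R1.
R3 ← R3 + 1·R1.
R4 ← R4 + 5/6·R1.
R5 ← R5 − 1/2·R1.
R2 ← R2 / (-4/5).
R1 ← R1 − 2/5·R2.
R3 ← R3 − 2/5·R2.
R4 ← R4 + 1/2·R2.
R5 ← R5 + 7/10·R2.
R3 ← R3 / (5/2).
R1 ← R1 − 1/2·R3.
R2 ← R2 + 11/4·R3.
R4 ← R4 + 39/8·R3.
R5 ← R5 + 13/8·R3.
R4 ← R4 / (847/80).
R1 ← R1 + 17/30·R4.
R2 ← R2 − 479/120·R4.
R3 ← R3 − 13/60·R4.
R5 ← R5 − 847/240·R4.
R5 reduces to 0 = 0, so the extra equation is consistent.
Reading off the reduced rows gives m = 5/4, n = -2, p = 1/5, q = -13/5.

m = 5/4, n = -2, p = 1/5, q = -13/5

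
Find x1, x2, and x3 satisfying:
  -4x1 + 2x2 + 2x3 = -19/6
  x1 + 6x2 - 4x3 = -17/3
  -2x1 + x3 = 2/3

Row-reduce the augmented matrix:
R1 ← R1 / (-4).
R2 ← R2 − 1·R1.
R3 ← R3 + 2·R1.
R2 ← R2 / (13/2).
R1 ← R1 + 1/2·R2.
R3 ← R3 + 1·R2.
R3 ← R3 / (-7/13).
R1 ← R1 + 10/13·R3.
R2 ← R2 + 7/13·R3.
Reading off the reduced rows gives x1 = -3/2, x2 = -9/4, x3 = -7/3.

x1 = -3/2, x2 = -9/4, x3 = -7/3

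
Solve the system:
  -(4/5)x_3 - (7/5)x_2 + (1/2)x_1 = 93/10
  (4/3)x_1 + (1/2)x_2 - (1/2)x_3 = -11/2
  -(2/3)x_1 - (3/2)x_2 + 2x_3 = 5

Row-reduce the augmented matrix:
R1 ← R1 / (1/2).
R2 ← R2 − 4/3·R1.
R3 ← R3 + 2/3·R1.
R2 ← R2 / (127/30).
R1 ← R1 + 14/5·R2.
R3 ← R3 + 101/30·R2.
R3 ← R3 / (567/254).
R1 ← R1 + 66/127·R3.
R2 ← R2 − 49/127·R3.
Reading off the reduced rows gives x_1 = -3, x_2 = -6, x_3 = -3.

x_1 = -3, x_2 = -6, x_3 = -3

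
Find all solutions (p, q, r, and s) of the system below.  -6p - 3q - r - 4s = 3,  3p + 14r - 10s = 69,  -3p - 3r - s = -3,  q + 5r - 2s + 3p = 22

infinitely many solutions

Row-reduce:
R1 ← R1 / (-6).
R2 ← R2 − 3·R1.
R3 ← R3 + 3·R1.
R4 ← R4 − 3·R1.
R2 ← R2 / (-3/2).
R1 ← R1 − 1/2·R2.
R3 ← R3 − 3/2·R2.
R4 ← R4 + 1/2·R2.
R3 ← R3 / (11).
R1 ← R1 − 14/3·R3.
R2 ← R2 + 9·R3.
Rank is 3 with 4 unknowns, leaving s free.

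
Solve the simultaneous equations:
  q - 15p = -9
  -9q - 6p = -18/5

p = 3/5, q = 0

Row-reduce the augmented matrix:
R1 ← R1 / (-15).
R2 ← R2 + 6·R1.
R2 ← R2 / (-47/5).
R1 ← R1 + 1/15·R2.
Reading off the reduced rows gives p = 3/5, q = 0.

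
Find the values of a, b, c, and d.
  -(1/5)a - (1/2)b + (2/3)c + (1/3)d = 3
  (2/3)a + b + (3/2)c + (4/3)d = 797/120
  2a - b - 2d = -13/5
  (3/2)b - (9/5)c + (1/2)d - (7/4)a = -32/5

Row-reduce the augmented matrix:
R1 ← R1 / (-1/5).
R2 ← R2 − 2/3·R1.
R3 ← R3 − 2·R1.
R4 ← R4 + 7/4·R1.
R2 ← R2 / (-2/3).
R1 ← R1 − 5/2·R2.
R3 ← R3 + 6·R2.
R4 ← R4 − 47/8·R2.
R3 ← R3 / (-161/6).
R1 ← R1 − 85/8·R3.
R2 ← R2 + 67/12·R3.
R4 ← R4 − 4027/160·R3.
R4 ← R4 / (-209/805).
R1 ← R1 + 110/161·R4.
R2 ← R2 − 102/161·R4.
R3 ← R3 − 124/161·R4.
Reading off the reduced rows gives a = 1, b = -7/5, c = 9/4, d = 3.

a = 1, b = -7/5, c = 9/4, d = 3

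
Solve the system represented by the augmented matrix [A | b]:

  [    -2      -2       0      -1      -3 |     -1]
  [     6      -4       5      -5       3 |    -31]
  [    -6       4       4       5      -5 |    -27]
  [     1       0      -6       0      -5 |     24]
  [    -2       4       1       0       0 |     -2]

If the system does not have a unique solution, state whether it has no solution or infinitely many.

x_1 = -2, x_2 = 0, x_3 = -6, x_4 = -1, x_5 = 2

Row-reduce the augmented matrix:
R1 ← R1 / (-2).
R2 ← R2 − 6·R1.
R3 ← R3 + 6·R1.
R4 ← R4 − 1·R1.
R5 ← R5 + 2·R1.
R2 ← R2 / (-10).
R1 ← R1 − 1·R2.
R3 ← R3 − 10·R2.
R4 ← R4 + 1·R2.
R5 ← R5 − 6·R2.
R3 ← R3 / (9).
R1 ← R1 − 1/2·R3.
R2 ← R2 + 1/2·R3.
R4 ← R4 + 13/2·R3.
R5 ← R5 − 4·R3.
R4 ← R4 / (3/10).
R1 ← R1 + 3/10·R4.
R2 ← R2 − 4/5·R4.
R5 ← R5 + 19/5·R4.
R5 ← R5 / (-2504/27).
R1 ← R1 + 19/3·R5.
R2 ← R2 − 542/27·R5.
R3 ← R3 + 2/9·R5.
R4 ← R4 + 661/27·R5.
Reading off the reduced rows gives x_1 = -2, x_2 = 0, x_3 = -6, x_4 = -1, x_5 = 2.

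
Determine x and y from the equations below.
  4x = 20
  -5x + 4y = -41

Row-reduce the augmented matrix:
R1 ← R1 / (4).
R2 ← R2 + 5·R1.
R2 ← R2 / (4).
Reading off the reduced rows gives x = 5, y = -4.

x = 5, y = -4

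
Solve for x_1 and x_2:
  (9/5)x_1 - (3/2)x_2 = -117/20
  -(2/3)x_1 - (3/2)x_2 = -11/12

x_1 = -2, x_2 = 3/2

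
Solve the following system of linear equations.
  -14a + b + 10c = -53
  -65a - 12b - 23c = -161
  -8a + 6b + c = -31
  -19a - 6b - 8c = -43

Row-reduce:
R1 ← R1 / (-14).
R2 ← R2 + 65·R1.
R3 ← R3 + 8·R1.
R4 ← R4 + 19·R1.
R2 ← R2 / (-233/14).
R1 ← R1 + 1/14·R2.
R3 ← R3 − 38/7·R2.
R4 ← R4 + 103/14·R2.
R3 ← R3 / (-6375/233).
R1 ← R1 + 97/233·R3.
R2 ← R2 − 972/233·R3.
R4 ← R4 − 2125/233·R3.
Row 4 reduces to 0 = 1/3, a contradiction. The system is inconsistent.

no solution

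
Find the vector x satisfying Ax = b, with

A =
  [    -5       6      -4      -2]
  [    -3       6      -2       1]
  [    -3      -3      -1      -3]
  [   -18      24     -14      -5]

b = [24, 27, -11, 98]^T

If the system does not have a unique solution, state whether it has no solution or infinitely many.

no solution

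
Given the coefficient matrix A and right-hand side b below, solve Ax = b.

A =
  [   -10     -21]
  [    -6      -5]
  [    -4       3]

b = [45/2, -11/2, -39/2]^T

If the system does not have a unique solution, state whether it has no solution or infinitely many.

Row-reduce the augmented matrix:
R1 ← R1 / (-10).
R2 ← R2 + 6·R1.
R3 ← R3 + 4·R1.
R2 ← R2 / (38/5).
R1 ← R1 − 21/10·R2.
R3 ← R3 − 57/5·R2.
R3 reduces to 0 = 0, so the extra equation is consistent.
Reading off the reduced rows gives x_1 = 3, x_2 = -5/2.

x_1 = 3, x_2 = -5/2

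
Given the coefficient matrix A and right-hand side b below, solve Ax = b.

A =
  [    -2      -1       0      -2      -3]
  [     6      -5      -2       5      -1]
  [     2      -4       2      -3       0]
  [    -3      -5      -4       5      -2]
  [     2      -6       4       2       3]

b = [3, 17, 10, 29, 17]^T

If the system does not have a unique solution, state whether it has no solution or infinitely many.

x_1 = -1, x_2 = -4, x_3 = -2, x_4 = 0, x_5 = 1

Row-reduce the augmented matrix:
R1 ← R1 / (-2).
R2 ← R2 − 6·R1.
R3 ← R3 − 2·R1.
R4 ← R4 + 3·R1.
R5 ← R5 − 2·R1.
R2 ← R2 / (-8).
R1 ← R1 − 1/2·R2.
R3 ← R3 + 5·R2.
R4 ← R4 + 7/2·R2.
R5 ← R5 + 7·R2.
R3 ← R3 / (13/4).
R1 ← R1 + 1/8·R3.
R2 ← R2 − 1/4·R3.
R4 ← R4 + 25/8·R3.
R5 ← R5 − 23/4·R3.
R4 ← R4 / (55/13).
R1 ← R1 − 10/13·R4.
R2 ← R2 − 6/13·R4.
R3 ← R3 + 35/26·R4.
R5 ← R5 − 112/13·R4.
R5 ← R5 / (-191/11).
R1 ← R1 + 9/11·R5.
R2 ← R2 + 1/11·R5.
R3 ← R3 − 46/11·R5.
R4 ← R4 − 26/11·R5.
Reading off the reduced rows gives x_1 = -1, x_2 = -4, x_3 = -2, x_4 = 0, x_5 = 1.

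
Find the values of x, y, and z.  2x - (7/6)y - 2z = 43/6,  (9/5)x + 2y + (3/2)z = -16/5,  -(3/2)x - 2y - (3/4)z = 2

Row-reduce the augmented matrix:
R1 ← R1 / (2).
R2 ← R2 − 9/5·R1.
R3 ← R3 + 3/2·R1.
R2 ← R2 / (61/20).
R1 ← R1 + 7/12·R2.
R3 ← R3 + 23/8·R2.
R3 ← R3 / (105/122).
R1 ← R1 + 45/122·R3.
R2 ← R2 − 66/61·R3.
Reading off the reduced rows gives x = 1, y = -1, z = -2.

x = 1, y = -1, z = -2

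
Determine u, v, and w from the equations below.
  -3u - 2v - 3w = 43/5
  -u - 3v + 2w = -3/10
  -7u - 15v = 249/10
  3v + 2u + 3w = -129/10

Row-reduce the augmented matrix:
R1 ← R1 / (-3).
R2 ← R2 + 1·R1.
R3 ← R3 + 7·R1.
R4 ← R4 − 2·R1.
R2 ← R2 / (-7/3).
R1 ← R1 − 2/3·R2.
R3 ← R3 + 31/3·R2.
R4 ← R4 − 5/3·R2.
R3 ← R3 / (-44/7).
R1 ← R1 − 13/7·R3.
R2 ← R2 + 9/7·R3.
R4 ← R4 − 22/7·R3.
R4 reduces to 0 = 0, so the extra equation is consistent.
Reading off the reduced rows gives u = 9/5, v = -5/2, w = -3.

u = 9/5, v = -5/2, w = -3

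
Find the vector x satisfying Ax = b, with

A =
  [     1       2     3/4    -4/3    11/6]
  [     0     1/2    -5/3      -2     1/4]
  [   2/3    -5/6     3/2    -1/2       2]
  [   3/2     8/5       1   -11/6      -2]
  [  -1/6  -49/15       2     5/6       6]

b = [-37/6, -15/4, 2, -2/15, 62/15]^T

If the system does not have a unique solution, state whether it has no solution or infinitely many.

Row-reduce:
R3 ← R3 − 2/3·R1.
R4 ← R4 − 3/2·R1.
R5 ← R5 + 1/6·R1.
R2 ← R2 / (1/2).
R1 ← R1 − 2·R2.
R3 ← R3 + 13/6·R2.
R4 ← R4 + 7/5·R2.
R5 ← R5 + 44/15·R2.
R3 ← R3 / (-56/9).
R1 ← R1 − 89/12·R3.
R2 ← R2 + 10/3·R3.
R4 ← R4 + 115/24·R3.
R5 ← R5 + 551/72·R3.
R4 ← R4 / (4217/4480).
R1 ← R1 + 4301/1344·R4.
R2 ← R2 − 73/168·R4.
R3 ← R3 − 149/112·R4.
R5 ← R5 + 4217/4480·R4.
Rank is 4 with 5 unknowns, leaving x_5 free.

infinitely many solutions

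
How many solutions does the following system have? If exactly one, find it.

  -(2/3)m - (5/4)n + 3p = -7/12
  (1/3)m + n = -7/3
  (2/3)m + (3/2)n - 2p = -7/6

Row-reduce:
R1 ← R1 / (-2/3).
R2 ← R2 − 1/3·R1.
R3 ← R3 − 2/3·R1.
R2 ← R2 / (3/8).
R1 ← R1 − 15/8·R2.
R3 ← R3 − 1/4·R2.
Rank is 2 with 3 unknowns, leaving p free.

infinitely many solutions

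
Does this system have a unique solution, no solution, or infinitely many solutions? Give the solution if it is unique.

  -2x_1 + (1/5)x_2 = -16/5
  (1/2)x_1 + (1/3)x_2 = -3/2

x_1 = 1, x_2 = -6

Row-reduce the augmented matrix:
R1 ← R1 / (-2).
R2 ← R2 − 1/2·R1.
R2 ← R2 / (23/60).
R1 ← R1 + 1/10·R2.
Reading off the reduced rows gives x_1 = 1, x_2 = -6.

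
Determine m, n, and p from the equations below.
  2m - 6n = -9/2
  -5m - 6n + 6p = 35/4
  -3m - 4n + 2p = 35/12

m = -3/4, n = 1/2, p = 4/3

Row-reduce the augmented matrix:
R1 ← R1 / (2).
R2 ← R2 + 5·R1.
R3 ← R3 + 3·R1.
R2 ← R2 / (-21).
R1 ← R1 + 3·R2.
R3 ← R3 + 13·R2.
R3 ← R3 / (-12/7).
R1 ← R1 + 6/7·R3.
R2 ← R2 + 2/7·R3.
Reading off the reduced rows gives m = -3/4, n = 1/2, p = 4/3.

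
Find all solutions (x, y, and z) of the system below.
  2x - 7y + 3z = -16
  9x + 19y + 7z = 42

infinitely many solutions

Row-reduce:
R1 ← R1 / (2).
R2 ← R2 − 9·R1.
R2 ← R2 / (101/2).
R1 ← R1 + 7/2·R2.
Rank is 2 with 3 unknowns, leaving z free.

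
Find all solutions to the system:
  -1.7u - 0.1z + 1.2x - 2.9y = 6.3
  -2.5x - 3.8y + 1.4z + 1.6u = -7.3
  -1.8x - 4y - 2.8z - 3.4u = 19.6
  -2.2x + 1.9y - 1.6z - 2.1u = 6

x = 1, y = -1, z = -5, u = -1

Row-reduce the augmented matrix:
R1 ← R1 / (6/5).
R2 ← R2 + 5/2·R1.
R3 ← R3 + 9/5·R1.
R4 ← R4 + 11/5·R1.
R2 ← R2 / (-1181/120).
R1 ← R1 + 29/12·R2.
R3 ← R3 + 167/20·R2.
R4 ← R4 + 41/12·R2.
R3 ← R3 / (-4678/1181).
R1 ← R1 + 444/1181·R3.
R2 ← R2 + 143/1181·R3.
R4 ← R4 + 25947/11810·R3.
R4 ← R4 / (-504311/233900).
R1 ← R1 + 6216/11695·R4.
R2 ← R2 − 7691/23390·R4.
R3 ← R3 − 25407/23390·R4.
Reading off the reduced rows gives x = 1, y = -1, z = -5, u = -1.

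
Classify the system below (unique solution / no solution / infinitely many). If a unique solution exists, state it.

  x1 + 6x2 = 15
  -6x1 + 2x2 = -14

Row-reduce the augmented matrix:
R2 ← R2 + 6·R1.
R2 ← R2 / (38).
R1 ← R1 − 6·R2.
Reading off the reduced rows gives x1 = 3, x2 = 2.

x1 = 3, x2 = 2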